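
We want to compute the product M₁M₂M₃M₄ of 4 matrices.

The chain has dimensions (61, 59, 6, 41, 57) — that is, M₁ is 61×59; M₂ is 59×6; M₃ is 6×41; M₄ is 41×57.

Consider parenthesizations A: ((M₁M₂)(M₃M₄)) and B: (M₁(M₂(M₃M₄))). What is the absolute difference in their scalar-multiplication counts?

Order A = ((M₁M₂)(M₃M₄)): (M₁M₂): 61×59 by 59×6 → 61×6, cost 61·59·6 = 21594; (M₃M₄): 6×41 by 41×57 → 6×57, cost 6·41·57 = 14022; ((M₁M₂)(M₃M₄)): 61×6 by 6×57 → 61×57, cost 61·6·57 = 20862; cumulative 56478. Total 56478.
Order B = (M₁(M₂(M₃M₄))): (M₃M₄): 6×41 by 41×57 → 6×57, cost 6·41·57 = 14022; (M₂(M₃M₄)): 59×6 by 6×57 → 59×57, cost 59·6·57 = 20178; cumulative 34200; (M₁(M₂(M₃M₄))): 61×59 by 59×57 → 61×57, cost 61·59·57 = 205143; cumulative 239343. Total 239343.
Difference: |56478 − 239343| = 182865.

182865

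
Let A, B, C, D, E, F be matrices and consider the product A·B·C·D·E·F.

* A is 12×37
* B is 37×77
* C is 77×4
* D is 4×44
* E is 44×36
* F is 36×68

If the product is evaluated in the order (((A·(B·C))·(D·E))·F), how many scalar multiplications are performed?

(B·C): 37×77 by 77×4 → 37×4, cost 37·77·4 = 11396
(A·(B·C)): 12×37 by 37×4 → 12×4, cost 12·37·4 = 1776; cumulative 13172
(D·E): 4×44 by 44×36 → 4×36, cost 4·44·36 = 6336
((A·(B·C))·(D·E)): 12×4 by 4×36 → 12×36, cost 12·4·36 = 1728; cumulative 21236
(((A·(B·C))·(D·E))·F): 12×36 by 36×68 → 12×68, cost 12·36·68 = 29376; cumulative 50612
Total: 50612 scalar multiplications.

50612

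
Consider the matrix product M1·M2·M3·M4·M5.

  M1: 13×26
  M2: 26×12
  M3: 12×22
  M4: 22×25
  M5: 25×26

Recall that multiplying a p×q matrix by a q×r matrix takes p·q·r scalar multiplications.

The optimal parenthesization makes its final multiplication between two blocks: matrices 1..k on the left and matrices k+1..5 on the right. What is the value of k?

Adjacent pairs: M1M2 = 13·26·12 = 4056; M2M3 = 26·12·22 = 6864; M3M4 = 12·22·25 = 6600; M4M5 = 22·25·26 = 14300.
Length 3: M1..M3: k=1: 0+6864+13·26·22=14300; k=2: 4056+0+13·12·22=7488 → min 7488 | M2..M4: k=2: 0+6600+26·12·25=14400; k=3: 6864+0+26·22·25=21164 → min 14400 | M3..M5: k=3: 0+14300+12·22·26=21164; k=4: 6600+0+12·25·26=14400 → min 14400.
Length 4: M1..M4: k=1: 0+14400+13·26·25=22850; k=2: 4056+6600+13·12·25=14556; k=3: 7488+0+13·22·25=14638 → min 14556 | M2..M5: k=2: 0+14400+26·12·26=22512; k=3: 6864+14300+26·22·26=36036; k=4: 14400+0+26·25·26=31300 → min 22512.
Top-level splits: k=1: (M1..M1)·(M2..M5) → 0+22512+13·26·26 = 31300; k=2: (M1..M2)·(M3..M5) → 4056+14400+13·12·26 = 22512; k=3: (M1..M3)·(M4..M5) → 7488+14300+13·22·26 = 29224; k=4: (M1..M4)·(M5..M5) → 14556+0+13·25·26 = 23006.
Best split is after M2, i.e. k = 2.

2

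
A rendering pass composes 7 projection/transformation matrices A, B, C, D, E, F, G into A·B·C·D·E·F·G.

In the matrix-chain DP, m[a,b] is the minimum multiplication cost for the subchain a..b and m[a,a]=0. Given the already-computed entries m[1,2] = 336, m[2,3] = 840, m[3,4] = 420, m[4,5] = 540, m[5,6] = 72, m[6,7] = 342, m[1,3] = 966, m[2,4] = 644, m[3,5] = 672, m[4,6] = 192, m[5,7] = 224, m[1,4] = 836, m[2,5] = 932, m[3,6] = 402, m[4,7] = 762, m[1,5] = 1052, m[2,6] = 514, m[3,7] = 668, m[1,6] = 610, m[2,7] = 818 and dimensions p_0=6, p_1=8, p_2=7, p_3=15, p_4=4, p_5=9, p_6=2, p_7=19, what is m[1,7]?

838

m[1,7] = min over k∈[1,6] of m[1,k]+m[k+1,7]+p_{0}·p_k·p_{7}.
k=1: 0 + 818 + 6·8·19 = 1730; k=2: 336 + 668 + 6·7·19 = 1802; k=3: 966 + 762 + 6·15·19 = 3438; k=4: 836 + 224 + 6·4·19 = 1516; k=5: 1052 + 342 + 6·9·19 = 2420; k=6: 610 + 0 + 6·2·19 = 838.
Minimum: 838 at k=6.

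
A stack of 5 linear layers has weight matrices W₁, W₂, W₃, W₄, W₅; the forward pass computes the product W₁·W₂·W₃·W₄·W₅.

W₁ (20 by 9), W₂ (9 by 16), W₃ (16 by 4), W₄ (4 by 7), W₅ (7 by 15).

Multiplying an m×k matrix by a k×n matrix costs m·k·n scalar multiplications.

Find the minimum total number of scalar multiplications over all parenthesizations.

2916

Adjacent pairs: W₁W₂ = 20·9·16 = 2880; W₂W₃ = 9·16·4 = 576; W₃W₄ = 16·4·7 = 448; W₄W₅ = 4·7·15 = 420.
Length 3: W₁..W₃: k=1: 0+576+20·9·4=1296; k=2: 2880+0+20·16·4=4160 → min 1296 | W₂..W₄: k=2: 0+448+9·16·7=1456; k=3: 576+0+9·4·7=828 → min 828 | W₃..W₅: k=3: 0+420+16·4·15=1380; k=4: 448+0+16·7·15=2128 → min 1380.
Length 4: W₁..W₄: k=1: 0+828+20·9·7=2088; k=2: 2880+448+20·16·7=5568; k=3: 1296+0+20·4·7=1856 → min 1856 | W₂..W₅: k=2: 0+1380+9·16·15=3540; k=3: 576+420+9·4·15=1536; k=4: 828+0+9·7·15=1773 → min 1536.
Length 5: W₁..W₅: k=1: 0+1536+20·9·15=4236; k=2: 2880+1380+20·16·15=9060; k=3: 1296+420+20·4·15=2916; k=4: 1856+0+20·7·15=3956 → min 2916.
Optimal order: ((W₁·(W₂·W₃))·(W₄·W₅)) with cost 2916.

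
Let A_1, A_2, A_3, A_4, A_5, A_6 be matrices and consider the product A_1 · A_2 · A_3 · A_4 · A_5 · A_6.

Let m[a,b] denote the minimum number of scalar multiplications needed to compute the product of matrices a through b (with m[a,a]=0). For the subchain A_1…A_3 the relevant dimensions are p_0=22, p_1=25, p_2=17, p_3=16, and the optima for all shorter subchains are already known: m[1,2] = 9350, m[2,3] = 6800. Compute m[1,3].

15334

m[1,3] = min over k∈[1,2] of m[1,k]+m[k+1,3]+p_{0}·p_k·p_{3}.
k=1: 0 + 6800 + 22·25·16 = 15600; k=2: 9350 + 0 + 22·17·16 = 15334.
Minimum: 15334 at k=2.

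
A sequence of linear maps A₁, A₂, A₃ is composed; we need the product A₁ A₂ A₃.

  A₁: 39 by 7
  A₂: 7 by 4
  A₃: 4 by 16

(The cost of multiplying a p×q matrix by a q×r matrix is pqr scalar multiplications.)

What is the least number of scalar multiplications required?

Order (A₁ (A₂ A₃)): (A₂ A₃): 7×4 by 4×16 → 7×16, cost 7·4·16 = 448; (A₁ (A₂ A₃)): 39×7 by 7×16 → 39×16, cost 39·7·16 = 4368; cumulative 4816. Total 4816.
Order ((A₁ A₂) A₃): (A₁ A₂): 39×7 by 7×4 → 39×4, cost 39·7·4 = 1092; ((A₁ A₂) A₃): 39×4 by 4×16 → 39×16, cost 39·4·16 = 2496; cumulative 3588. Total 3588.
Minimum: 3588.

3588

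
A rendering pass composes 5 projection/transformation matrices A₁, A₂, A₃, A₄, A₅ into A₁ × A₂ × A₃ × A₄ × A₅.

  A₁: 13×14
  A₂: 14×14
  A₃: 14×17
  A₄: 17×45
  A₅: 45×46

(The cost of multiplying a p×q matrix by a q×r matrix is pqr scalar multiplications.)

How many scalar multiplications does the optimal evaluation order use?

42497

Adjacent pairs: A₁A₂ = 13·14·14 = 2548; A₂A₃ = 14·14·17 = 3332; A₃A₄ = 14·17·45 = 10710; A₄A₅ = 17·45·46 = 35190.
Length 3: A₁..A₃: k=1: 0+3332+13·14·17=6426; k=2: 2548+0+13·14·17=5642 → min 5642 | A₂..A₄: k=2: 0+10710+14·14·45=19530; k=3: 3332+0+14·17·45=14042 → min 14042 | A₃..A₅: k=3: 0+35190+14·17·46=46138; k=4: 10710+0+14·45·46=39690 → min 39690.
Length 4: A₁..A₄: k=1: 0+14042+13·14·45=22232; k=2: 2548+10710+13·14·45=21448; k=3: 5642+0+13·17·45=15587 → min 15587 | A₂..A₅: k=2: 0+39690+14·14·46=48706; k=3: 3332+35190+14·17·46=49470; k=4: 14042+0+14·45·46=43022 → min 43022.
Length 5: A₁..A₅: k=1: 0+43022+13·14·46=51394; k=2: 2548+39690+13·14·46=50610; k=3: 5642+35190+13·17·46=50998; k=4: 15587+0+13·45·46=42497 → min 42497.
Optimal order: ((((A₁ × A₂) × A₃) × A₄) × A₅) with cost 42497.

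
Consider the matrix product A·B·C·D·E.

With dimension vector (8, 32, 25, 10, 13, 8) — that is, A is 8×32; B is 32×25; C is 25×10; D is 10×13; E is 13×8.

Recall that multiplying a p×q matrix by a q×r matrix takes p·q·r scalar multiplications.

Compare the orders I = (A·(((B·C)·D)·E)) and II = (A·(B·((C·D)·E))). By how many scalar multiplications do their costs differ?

Order I = (A·(((B·C)·D)·E)): (B·C): 32×25 by 25×10 → 32×10, cost 32·25·10 = 8000; ((B·C)·D): 32×10 by 10×13 → 32×13, cost 32·10·13 = 4160; cumulative 12160; (((B·C)·D)·E): 32×13 by 13×8 → 32×8, cost 32·13·8 = 3328; cumulative 15488; (A·(((B·C)·D)·E)): 8×32 by 32×8 → 8×8, cost 8·32·8 = 2048; cumulative 17536. Total 17536.
Order II = (A·(B·((C·D)·E))): (C·D): 25×10 by 10×13 → 25×13, cost 25·10·13 = 3250; ((C·D)·E): 25×13 by 13×8 → 25×8, cost 25·13·8 = 2600; cumulative 5850; (B·((C·D)·E)): 32×25 by 25×8 → 32×8, cost 32·25·8 = 6400; cumulative 12250; (A·(B·((C·D)·E))): 8×32 by 32×8 → 8×8, cost 8·32·8 = 2048; cumulative 14298. Total 14298.
Difference: |17536 − 14298| = 3238.

3238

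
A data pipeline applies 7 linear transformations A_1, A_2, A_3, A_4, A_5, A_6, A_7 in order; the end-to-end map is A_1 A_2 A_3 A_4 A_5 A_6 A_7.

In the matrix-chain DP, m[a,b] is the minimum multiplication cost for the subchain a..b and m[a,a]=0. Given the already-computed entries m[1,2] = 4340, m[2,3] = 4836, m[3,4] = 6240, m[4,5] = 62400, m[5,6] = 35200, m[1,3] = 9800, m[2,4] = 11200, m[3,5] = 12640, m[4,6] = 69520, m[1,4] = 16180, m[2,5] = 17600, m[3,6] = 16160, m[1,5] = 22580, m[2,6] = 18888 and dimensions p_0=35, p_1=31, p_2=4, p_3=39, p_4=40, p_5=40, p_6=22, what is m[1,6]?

23580

m[1,6] = min over k∈[1,5] of m[1,k]+m[k+1,6]+p_{0}·p_k·p_{6}.
k=1: 0 + 18888 + 35·31·22 = 42758; k=2: 4340 + 16160 + 35·4·22 = 23580; k=3: 9800 + 69520 + 35·39·22 = 109350; k=4: 16180 + 35200 + 35·40·22 = 82180; k=5: 22580 + 0 + 35·40·22 = 53380.
Minimum: 23580 at k=2.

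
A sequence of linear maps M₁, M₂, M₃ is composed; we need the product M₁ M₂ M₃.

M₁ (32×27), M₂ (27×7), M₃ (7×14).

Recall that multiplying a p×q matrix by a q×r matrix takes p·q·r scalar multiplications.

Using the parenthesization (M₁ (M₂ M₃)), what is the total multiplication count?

(M₂ M₃): 27×7 by 7×14 → 27×14, cost 27·7·14 = 2646
(M₁ (M₂ M₃)): 32×27 by 27×14 → 32×14, cost 32·27·14 = 12096; cumulative 14742
Total: 14742 scalar multiplications.

14742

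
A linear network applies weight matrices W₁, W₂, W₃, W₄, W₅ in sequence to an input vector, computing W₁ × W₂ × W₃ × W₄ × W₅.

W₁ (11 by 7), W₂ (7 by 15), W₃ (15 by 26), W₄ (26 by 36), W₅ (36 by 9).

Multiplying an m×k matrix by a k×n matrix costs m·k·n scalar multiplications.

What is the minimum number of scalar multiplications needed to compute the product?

Adjacent pairs: W₁W₂ = 11·7·15 = 1155; W₂W₃ = 7·15·26 = 2730; W₃W₄ = 15·26·36 = 14040; W₄W₅ = 26·36·9 = 8424.
Length 3: W₁..W₃: k=1: 0+2730+11·7·26=4732; k=2: 1155+0+11·15·26=5445 → min 4732 | W₂..W₄: k=2: 0+14040+7·15·36=17820; k=3: 2730+0+7·26·36=9282 → min 9282 | W₃..W₅: k=3: 0+8424+15·26·9=11934; k=4: 14040+0+15·36·9=18900 → min 11934.
Length 4: W₁..W₄: k=1: 0+9282+11·7·36=12054; k=2: 1155+14040+11·15·36=21135; k=3: 4732+0+11·26·36=15028 → min 12054 | W₂..W₅: k=2: 0+11934+7·15·9=12879; k=3: 2730+8424+7·26·9=12792; k=4: 9282+0+7·36·9=11550 → min 11550.
Length 5: W₁..W₅: k=1: 0+11550+11·7·9=12243; k=2: 1155+11934+11·15·9=14574; k=3: 4732+8424+11·26·9=15730; k=4: 12054+0+11·36·9=15618 → min 12243.
Optimal order: (W₁ × (((W₂ × W₃) × W₄) × W₅)) with cost 12243.

12243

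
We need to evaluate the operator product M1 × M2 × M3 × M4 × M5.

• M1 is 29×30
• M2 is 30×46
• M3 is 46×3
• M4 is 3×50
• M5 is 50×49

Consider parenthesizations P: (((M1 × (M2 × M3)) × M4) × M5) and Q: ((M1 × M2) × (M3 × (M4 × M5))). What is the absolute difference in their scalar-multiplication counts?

37348

Order P = (((M1 × (M2 × M3)) × M4) × M5): (M2 × M3): 30×46 by 46×3 → 30×3, cost 30·46·3 = 4140; (M1 × (M2 × M3)): 29×30 by 30×3 → 29×3, cost 29·30·3 = 2610; cumulative 6750; ((M1 × (M2 × M3)) × M4): 29×3 by 3×50 → 29×50, cost 29·3·50 = 4350; cumulative 11100; (((M1 × (M2 × M3)) × M4) × M5): 29×50 by 50×49 → 29×49, cost 29·50·49 = 71050; cumulative 82150. Total 82150.
Order Q = ((M1 × M2) × (M3 × (M4 × M5))): (M1 × M2): 29×30 by 30×46 → 29×46, cost 29·30·46 = 40020; (M4 × M5): 3×50 by 50×49 → 3×49, cost 3·50·49 = 7350; (M3 × (M4 × M5)): 46×3 by 3×49 → 46×49, cost 46·3·49 = 6762; cumulative 14112; ((M1 × M2) × (M3 × (M4 × M5))): 29×46 by 46×49 → 29×49, cost 29·46·49 = 65366; cumulative 119498. Total 119498.
Difference: |82150 − 119498| = 37348.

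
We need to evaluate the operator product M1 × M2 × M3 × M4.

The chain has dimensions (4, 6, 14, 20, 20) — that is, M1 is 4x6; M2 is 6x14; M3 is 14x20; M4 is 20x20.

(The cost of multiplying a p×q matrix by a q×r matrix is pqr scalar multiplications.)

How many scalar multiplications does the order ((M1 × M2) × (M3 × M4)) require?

(M1 × M2): 4×6 by 6×14 → 4×14, cost 4·6·14 = 336
(M3 × M4): 14×20 by 20×20 → 14×20, cost 14·20·20 = 5600
((M1 × M2) × (M3 × M4)): 4×14 by 14×20 → 4×20, cost 4·14·20 = 1120; cumulative 7056
Total: 7056 scalar multiplications.

7056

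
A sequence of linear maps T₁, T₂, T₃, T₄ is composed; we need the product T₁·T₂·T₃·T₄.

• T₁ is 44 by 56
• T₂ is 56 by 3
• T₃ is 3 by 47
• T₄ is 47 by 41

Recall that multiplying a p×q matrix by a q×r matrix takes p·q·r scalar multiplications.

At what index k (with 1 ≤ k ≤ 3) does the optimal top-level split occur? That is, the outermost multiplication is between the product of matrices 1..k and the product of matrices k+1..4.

2

Adjacent pairs: T₁T₂ = 44·56·3 = 7392; T₂T₃ = 56·3·47 = 7896; T₃T₄ = 3·47·41 = 5781.
Length 3: T₁..T₃: k=1: 0+7896+44·56·47=123704; k=2: 7392+0+44·3·47=13596 → min 13596 | T₂..T₄: k=2: 0+5781+56·3·41=12669; k=3: 7896+0+56·47·41=115808 → min 12669.
Top-level splits: k=1: (T₁..T₁)·(T₂..T₄) → 0+12669+44·56·41 = 113693; k=2: (T₁..T₂)·(T₃..T₄) → 7392+5781+44·3·41 = 18585; k=3: (T₁..T₃)·(T₄..T₄) → 13596+0+44·47·41 = 98384.
Best split is after T₂, i.e. k = 2.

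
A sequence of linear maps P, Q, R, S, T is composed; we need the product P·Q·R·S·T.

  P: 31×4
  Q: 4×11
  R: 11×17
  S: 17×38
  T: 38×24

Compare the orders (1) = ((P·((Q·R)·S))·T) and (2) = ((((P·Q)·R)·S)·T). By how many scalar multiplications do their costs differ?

19143

Order (1) = ((P·((Q·R)·S))·T): (Q·R): 4×11 by 11×17 → 4×17, cost 4·11·17 = 748; ((Q·R)·S): 4×17 by 17×38 → 4×38, cost 4·17·38 = 2584; cumulative 3332; (P·((Q·R)·S)): 31×4 by 4×38 → 31×38, cost 31·4·38 = 4712; cumulative 8044; ((P·((Q·R)·S))·T): 31×38 by 38×24 → 31×24, cost 31·38·24 = 28272; cumulative 36316. Total 36316.
Order (2) = ((((P·Q)·R)·S)·T): (P·Q): 31×4 by 4×11 → 31×11, cost 31·4·11 = 1364; ((P·Q)·R): 31×11 by 11×17 → 31×17, cost 31·11·17 = 5797; cumulative 7161; (((P·Q)·R)·S): 31×17 by 17×38 → 31×38, cost 31·17·38 = 20026; cumulative 27187; ((((P·Q)·R)·S)·T): 31×38 by 38×24 → 31×24, cost 31·38·24 = 28272; cumulative 55459. Total 55459.
Difference: |36316 − 55459| = 19143.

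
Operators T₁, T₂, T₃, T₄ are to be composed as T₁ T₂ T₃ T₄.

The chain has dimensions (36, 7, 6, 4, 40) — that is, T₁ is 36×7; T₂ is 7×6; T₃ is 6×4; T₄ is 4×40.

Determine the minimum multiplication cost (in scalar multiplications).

Adjacent pairs: T₁T₂ = 36·7·6 = 1512; T₂T₃ = 7·6·4 = 168; T₃T₄ = 6·4·40 = 960.
Length 3: T₁..T₃: k=1: 0+168+36·7·4=1176; k=2: 1512+0+36·6·4=2376 → min 1176 | T₂..T₄: k=2: 0+960+7·6·40=2640; k=3: 168+0+7·4·40=1288 → min 1288.
Length 4: T₁..T₄: k=1: 0+1288+36·7·40=11368; k=2: 1512+960+36·6·40=11112; k=3: 1176+0+36·4·40=6936 → min 6936.
Optimal order: ((T₁ (T₂ T₃)) T₄) with cost 6936.

6936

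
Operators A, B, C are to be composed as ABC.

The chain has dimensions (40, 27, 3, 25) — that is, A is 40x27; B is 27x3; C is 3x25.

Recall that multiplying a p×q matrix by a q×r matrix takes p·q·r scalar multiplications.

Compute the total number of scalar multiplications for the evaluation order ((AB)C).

6240

(AB): 40×27 by 27×3 → 40×3, cost 40·27·3 = 3240
((AB)C): 40×3 by 3×25 → 40×25, cost 40·3·25 = 3000; cumulative 6240
Total: 6240 scalar multiplications.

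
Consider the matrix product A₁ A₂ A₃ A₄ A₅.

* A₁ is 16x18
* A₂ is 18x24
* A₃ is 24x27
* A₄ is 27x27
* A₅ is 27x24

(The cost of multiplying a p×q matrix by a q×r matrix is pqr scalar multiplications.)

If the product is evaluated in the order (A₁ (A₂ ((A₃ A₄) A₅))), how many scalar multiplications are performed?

50328

(A₃ A₄): 24×27 by 27×27 → 24×27, cost 24·27·27 = 17496
((A₃ A₄) A₅): 24×27 by 27×24 → 24×24, cost 24·27·24 = 15552; cumulative 33048
(A₂ ((A₃ A₄) A₅)): 18×24 by 24×24 → 18×24, cost 18·24·24 = 10368; cumulative 43416
(A₁ (A₂ ((A₃ A₄) A₅))): 16×18 by 18×24 → 16×24, cost 16·18·24 = 6912; cumulative 50328
Total: 50328 scalar multiplications.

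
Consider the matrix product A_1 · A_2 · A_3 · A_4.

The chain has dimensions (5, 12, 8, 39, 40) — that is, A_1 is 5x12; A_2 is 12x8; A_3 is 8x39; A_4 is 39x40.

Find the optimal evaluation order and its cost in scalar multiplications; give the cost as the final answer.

9840

Adjacent pairs: A_1A_2 = 5·12·8 = 480; A_2A_3 = 12·8·39 = 3744; A_3A_4 = 8·39·40 = 12480.
Length 3: A_1..A_3: k=1: 0+3744+5·12·39=6084; k=2: 480+0+5·8·39=2040 → min 2040 | A_2..A_4: k=2: 0+12480+12·8·40=16320; k=3: 3744+0+12·39·40=22464 → min 16320.
Length 4: A_1..A_4: k=1: 0+16320+5·12·40=18720; k=2: 480+12480+5·8·40=14560; k=3: 2040+0+5·39·40=9840 → min 9840.
Optimal parenthesization: (((A_1 · A_2) · A_3) · A_4) with cost 9840.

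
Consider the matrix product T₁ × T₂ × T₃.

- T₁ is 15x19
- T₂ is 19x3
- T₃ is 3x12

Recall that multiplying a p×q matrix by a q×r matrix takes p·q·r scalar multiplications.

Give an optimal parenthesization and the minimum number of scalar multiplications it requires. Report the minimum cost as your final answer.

(T₁ × (T₂ × T₃)): cost 4104.
((T₁ × T₂) × T₃): cost 1395.
Optimal: ((T₁ × T₂) × T₃) with cost 1395.

1395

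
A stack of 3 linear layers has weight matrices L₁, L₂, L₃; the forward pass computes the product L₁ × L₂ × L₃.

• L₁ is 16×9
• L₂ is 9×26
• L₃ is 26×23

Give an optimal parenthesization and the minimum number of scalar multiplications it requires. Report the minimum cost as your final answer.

8694

(L₁ × (L₂ × L₃)): cost 8694.
((L₁ × L₂) × L₃): cost 13312.
Optimal: (L₁ × (L₂ × L₃)) with cost 8694.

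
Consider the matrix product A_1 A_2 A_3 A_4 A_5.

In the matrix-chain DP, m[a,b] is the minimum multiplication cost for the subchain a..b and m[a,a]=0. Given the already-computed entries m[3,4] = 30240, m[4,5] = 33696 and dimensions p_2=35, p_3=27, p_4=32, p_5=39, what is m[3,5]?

70551

m[3,5] = min over k∈[3,4] of m[3,k]+m[k+1,5]+p_{2}·p_k·p_{5}.
k=3: 0 + 33696 + 35·27·39 = 70551; k=4: 30240 + 0 + 35·32·39 = 73920.
Minimum: 70551 at k=3.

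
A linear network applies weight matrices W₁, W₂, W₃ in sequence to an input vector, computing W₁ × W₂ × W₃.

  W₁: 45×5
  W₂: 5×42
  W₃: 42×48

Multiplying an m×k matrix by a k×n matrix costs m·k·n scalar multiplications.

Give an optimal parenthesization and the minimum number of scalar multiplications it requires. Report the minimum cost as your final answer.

20880

(W₁ × (W₂ × W₃)): cost 20880.
((W₁ × W₂) × W₃): cost 100170.
Optimal: (W₁ × (W₂ × W₃)) with cost 20880.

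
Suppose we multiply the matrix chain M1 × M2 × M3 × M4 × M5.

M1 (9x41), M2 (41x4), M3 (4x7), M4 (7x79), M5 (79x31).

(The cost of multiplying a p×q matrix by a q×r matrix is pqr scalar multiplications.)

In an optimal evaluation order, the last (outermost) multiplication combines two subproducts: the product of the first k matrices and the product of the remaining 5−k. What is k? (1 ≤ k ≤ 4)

2

Adjacent pairs: M1M2 = 9·41·4 = 1476; M2M3 = 41·4·7 = 1148; M3M4 = 4·7·79 = 2212; M4M5 = 7·79·31 = 17143.
Length 3: M1..M3: k=1: 0+1148+9·41·7=3731; k=2: 1476+0+9·4·7=1728 → min 1728 | M2..M4: k=2: 0+2212+41·4·79=15168; k=3: 1148+0+41·7·79=23821 → min 15168 | M3..M5: k=3: 0+17143+4·7·31=18011; k=4: 2212+0+4·79·31=12008 → min 12008.
Length 4: M1..M4: k=1: 0+15168+9·41·79=44319; k=2: 1476+2212+9·4·79=6532; k=3: 1728+0+9·7·79=6705 → min 6532 | M2..M5: k=2: 0+12008+41·4·31=17092; k=3: 1148+17143+41·7·31=27188; k=4: 15168+0+41·79·31=115577 → min 17092.
Top-level splits: k=1: (M1..M1)·(M2..M5) → 0+17092+9·41·31 = 28531; k=2: (M1..M2)·(M3..M5) → 1476+12008+9·4·31 = 14600; k=3: (M1..M3)·(M4..M5) → 1728+17143+9·7·31 = 20824; k=4: (M1..M4)·(M5..M5) → 6532+0+9·79·31 = 28573.
Best split is after M2, i.e. k = 2.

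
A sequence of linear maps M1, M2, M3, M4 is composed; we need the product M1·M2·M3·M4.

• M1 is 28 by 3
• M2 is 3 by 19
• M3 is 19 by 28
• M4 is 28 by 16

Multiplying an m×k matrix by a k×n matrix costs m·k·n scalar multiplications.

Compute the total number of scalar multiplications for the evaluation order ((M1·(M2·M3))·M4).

16492

(M2·M3): 3×19 by 19×28 → 3×28, cost 3·19·28 = 1596
(M1·(M2·M3)): 28×3 by 3×28 → 28×28, cost 28·3·28 = 2352; cumulative 3948
((M1·(M2·M3))·M4): 28×28 by 28×16 → 28×16, cost 28·28·16 = 12544; cumulative 16492
Total: 16492 scalar multiplications.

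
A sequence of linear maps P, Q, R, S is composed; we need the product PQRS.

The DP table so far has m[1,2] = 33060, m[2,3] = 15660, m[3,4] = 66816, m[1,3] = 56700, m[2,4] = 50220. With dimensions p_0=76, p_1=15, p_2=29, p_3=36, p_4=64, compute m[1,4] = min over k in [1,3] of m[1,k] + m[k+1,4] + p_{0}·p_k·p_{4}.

m[1,4] = min over k∈[1,3] of m[1,k]+m[k+1,4]+p_{0}·p_k·p_{4}.
k=1: 0 + 50220 + 76·15·64 = 123180; k=2: 33060 + 66816 + 76·29·64 = 240932; k=3: 56700 + 0 + 76·36·64 = 231804.
Minimum: 123180 at k=1.

123180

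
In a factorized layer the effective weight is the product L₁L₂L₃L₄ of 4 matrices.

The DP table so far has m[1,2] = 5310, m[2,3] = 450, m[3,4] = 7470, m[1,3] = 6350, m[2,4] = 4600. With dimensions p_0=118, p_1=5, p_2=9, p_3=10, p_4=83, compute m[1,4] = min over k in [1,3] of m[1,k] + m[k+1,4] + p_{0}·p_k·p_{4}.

53570

m[1,4] = min over k∈[1,3] of m[1,k]+m[k+1,4]+p_{0}·p_k·p_{4}.
k=1: 0 + 4600 + 118·5·83 = 53570; k=2: 5310 + 7470 + 118·9·83 = 100926; k=3: 6350 + 0 + 118·10·83 = 104290.
Minimum: 53570 at k=1.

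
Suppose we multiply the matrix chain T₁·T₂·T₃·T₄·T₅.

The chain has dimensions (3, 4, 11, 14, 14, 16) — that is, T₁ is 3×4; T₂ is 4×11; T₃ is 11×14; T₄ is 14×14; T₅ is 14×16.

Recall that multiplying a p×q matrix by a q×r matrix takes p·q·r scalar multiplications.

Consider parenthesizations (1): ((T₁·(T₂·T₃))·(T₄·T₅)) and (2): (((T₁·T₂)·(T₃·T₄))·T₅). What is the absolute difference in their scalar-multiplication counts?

1170

Order (1) = ((T₁·(T₂·T₃))·(T₄·T₅)): (T₂·T₃): 4×11 by 11×14 → 4×14, cost 4·11·14 = 616; (T₁·(T₂·T₃)): 3×4 by 4×14 → 3×14, cost 3·4·14 = 168; cumulative 784; (T₄·T₅): 14×14 by 14×16 → 14×16, cost 14·14·16 = 3136; ((T₁·(T₂·T₃))·(T₄·T₅)): 3×14 by 14×16 → 3×16, cost 3·14·16 = 672; cumulative 4592. Total 4592.
Order (2) = (((T₁·T₂)·(T₃·T₄))·T₅): (T₁·T₂): 3×4 by 4×11 → 3×11, cost 3·4·11 = 132; (T₃·T₄): 11×14 by 14×14 → 11×14, cost 11·14·14 = 2156; ((T₁·T₂)·(T₃·T₄)): 3×11 by 11×14 → 3×14, cost 3·11·14 = 462; cumulative 2750; (((T₁·T₂)·(T₃·T₄))·T₅): 3×14 by 14×16 → 3×16, cost 3·14·16 = 672; cumulative 3422. Total 3422.
Difference: |4592 − 3422| = 1170.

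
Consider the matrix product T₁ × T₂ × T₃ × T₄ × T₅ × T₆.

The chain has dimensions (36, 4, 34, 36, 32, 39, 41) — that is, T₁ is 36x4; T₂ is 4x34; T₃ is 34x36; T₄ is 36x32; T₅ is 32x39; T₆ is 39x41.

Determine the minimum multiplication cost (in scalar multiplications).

26796

Adjacent pairs: T₁T₂ = 36·4·34 = 4896; T₂T₃ = 4·34·36 = 4896; T₃T₄ = 34·36·32 = 39168; T₄T₅ = 36·32·39 = 44928; T₅T₆ = 32·39·41 = 51168.
Length 3: T₁..T₃: k=1: 0+4896+36·4·36=10080; k=2: 4896+0+36·34·36=48960 → min 10080 | T₂..T₄: k=2: 0+39168+4·34·32=43520; k=3: 4896+0+4·36·32=9504 → min 9504 | T₃..T₅: k=3: 0+44928+34·36·39=92664; k=4: 39168+0+34·32·39=81600 → min 81600 | T₄..T₆: k=4: 0+51168+36·32·41=98400; k=5: 44928+0+36·39·41=102492 → min 98400.
Length 4: T₁..T₄: k=1: 0+9504+36·4·32=14112; k=2: 4896+39168+36·34·32=83232; k=3: 10080+0+36·36·32=51552 → min 14112 | T₂..T₅: k=2: 0+81600+4·34·39=86904; k=3: 4896+44928+4·36·39=55440; k=4: 9504+0+4·32·39=14496 → min 14496 | T₃..T₆: k=3: 0+98400+34·36·41=148584; k=4: 39168+51168+34·32·41=134944; k=5: 81600+0+34·39·41=135966 → min 134944.
Length 5: T₁..T₅: k=1: 0+14496+36·4·39=20112; k=2: 4896+81600+36·34·39=134232; k=3: 10080+44928+36·36·39=105552; k=4: 14112+0+36·32·39=59040 → min 20112 | T₂..T₆: k=2: 0+134944+4·34·41=140520; k=3: 4896+98400+4·36·41=109200; k=4: 9504+51168+4·32·41=65920; k=5: 14496+0+4·39·41=20892 → min 20892.
Length 6: T₁..T₆: k=1: 0+20892+36·4·41=26796; k=2: 4896+134944+36·34·41=190024; k=3: 10080+98400+36·36·41=161616; k=4: 14112+51168+36·32·41=112512; k=5: 20112+0+36·39·41=77676 → min 26796.
Optimal order: (T₁ × ((((T₂ × T₃) × T₄) × T₅) × T₆)) with cost 26796.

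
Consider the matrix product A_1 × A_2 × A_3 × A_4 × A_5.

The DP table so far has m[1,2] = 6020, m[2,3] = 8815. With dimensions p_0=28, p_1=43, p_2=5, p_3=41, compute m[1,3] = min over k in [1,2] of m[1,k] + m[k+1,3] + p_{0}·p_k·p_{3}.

m[1,3] = min over k∈[1,2] of m[1,k]+m[k+1,3]+p_{0}·p_k·p_{3}.
k=1: 0 + 8815 + 28·43·41 = 58179; k=2: 6020 + 0 + 28·5·41 = 11760.
Minimum: 11760 at k=2.

11760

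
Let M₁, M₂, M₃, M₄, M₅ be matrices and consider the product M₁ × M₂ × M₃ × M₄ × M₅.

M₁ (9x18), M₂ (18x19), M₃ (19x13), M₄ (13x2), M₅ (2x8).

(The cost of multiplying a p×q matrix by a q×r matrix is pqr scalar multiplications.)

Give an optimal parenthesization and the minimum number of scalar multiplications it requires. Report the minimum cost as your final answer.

Adjacent pairs: M₁M₂ = 9·18·19 = 3078; M₂M₃ = 18·19·13 = 4446; M₃M₄ = 19·13·2 = 494; M₄M₅ = 13·2·8 = 208.
Length 3: M₁..M₃: k=1: 0+4446+9·18·13=6552; k=2: 3078+0+9·19·13=5301 → min 5301 | M₂..M₄: k=2: 0+494+18·19·2=1178; k=3: 4446+0+18·13·2=4914 → min 1178 | M₃..M₅: k=3: 0+208+19·13·8=2184; k=4: 494+0+19·2·8=798 → min 798.
Length 4: M₁..M₄: k=1: 0+1178+9·18·2=1502; k=2: 3078+494+9·19·2=3914; k=3: 5301+0+9·13·2=5535 → min 1502 | M₂..M₅: k=2: 0+798+18·19·8=3534; k=3: 4446+208+18·13·8=6526; k=4: 1178+0+18·2·8=1466 → min 1466.
Length 5: M₁..M₅: k=1: 0+1466+9·18·8=2762; k=2: 3078+798+9·19·8=5244; k=3: 5301+208+9·13·8=6445; k=4: 1502+0+9·2·8=1646 → min 1646.
Optimal parenthesization: ((M₁ × (M₂ × (M₃ × M₄))) × M₅) with cost 1646.

1646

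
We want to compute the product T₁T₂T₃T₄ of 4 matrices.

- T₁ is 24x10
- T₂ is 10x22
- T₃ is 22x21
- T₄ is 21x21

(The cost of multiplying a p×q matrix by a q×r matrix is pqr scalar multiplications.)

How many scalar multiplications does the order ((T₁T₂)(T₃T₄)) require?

26070

(T₁T₂): 24×10 by 10×22 → 24×22, cost 24·10·22 = 5280
(T₃T₄): 22×21 by 21×21 → 22×21, cost 22·21·21 = 9702
((T₁T₂)(T₃T₄)): 24×22 by 22×21 → 24×21, cost 24·22·21 = 11088; cumulative 26070
Total: 26070 scalar multiplications.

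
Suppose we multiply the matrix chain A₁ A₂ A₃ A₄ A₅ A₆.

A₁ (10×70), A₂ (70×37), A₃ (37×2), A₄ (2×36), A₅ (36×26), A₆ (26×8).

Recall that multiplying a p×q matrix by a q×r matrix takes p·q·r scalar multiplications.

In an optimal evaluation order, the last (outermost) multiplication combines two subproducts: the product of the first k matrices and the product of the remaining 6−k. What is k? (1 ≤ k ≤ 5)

Adjacent pairs: A₁A₂ = 10·70·37 = 25900; A₂A₃ = 70·37·2 = 5180; A₃A₄ = 37·2·36 = 2664; A₄A₅ = 2·36·26 = 1872; A₅A₆ = 36·26·8 = 7488.
Length 3: A₁..A₃: k=1: 0+5180+10·70·2=6580; k=2: 25900+0+10·37·2=26640 → min 6580 | A₂..A₄: k=2: 0+2664+70·37·36=95904; k=3: 5180+0+70·2·36=10220 → min 10220 | A₃..A₅: k=3: 0+1872+37·2·26=3796; k=4: 2664+0+37·36·26=37296 → min 3796 | A₄..A₆: k=4: 0+7488+2·36·8=8064; k=5: 1872+0+2·26·8=2288 → min 2288.
Length 4: A₁..A₄: k=1: 0+10220+10·70·36=35420; k=2: 25900+2664+10·37·36=41884; k=3: 6580+0+10·2·36=7300 → min 7300 | A₂..A₅: k=2: 0+3796+70·37·26=71136; k=3: 5180+1872+70·2·26=10692; k=4: 10220+0+70·36·26=75740 → min 10692 | A₃..A₆: k=3: 0+2288+37·2·8=2880; k=4: 2664+7488+37·36·8=20808; k=5: 3796+0+37·26·8=11492 → min 2880.
Length 5: A₁..A₅: k=1: 0+10692+10·70·26=28892; k=2: 25900+3796+10·37·26=39316; k=3: 6580+1872+10·2·26=8972; k=4: 7300+0+10·36·26=16660 → min 8972 | A₂..A₆: k=2: 0+2880+70·37·8=23600; k=3: 5180+2288+70·2·8=8588; k=4: 10220+7488+70·36·8=37868; k=5: 10692+0+70·26·8=25252 → min 8588.
Top-level splits: k=1: (A₁..A₁)·(A₂..A₆) → 0+8588+10·70·8 = 14188; k=2: (A₁..A₂)·(A₃..A₆) → 25900+2880+10·37·8 = 31740; k=3: (A₁..A₃)·(A₄..A₆) → 6580+2288+10·2·8 = 9028; k=4: (A₁..A₄)·(A₅..A₆) → 7300+7488+10·36·8 = 17668; k=5: (A₁..A₅)·(A₆..A₆) → 8972+0+10·26·8 = 11052.
Best split is after A₃, i.e. k = 3.

3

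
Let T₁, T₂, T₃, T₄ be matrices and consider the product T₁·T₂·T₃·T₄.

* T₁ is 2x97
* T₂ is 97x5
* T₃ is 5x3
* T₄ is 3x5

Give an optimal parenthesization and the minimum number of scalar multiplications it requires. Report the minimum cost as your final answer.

1030

Adjacent pairs: T₁T₂ = 2·97·5 = 970; T₂T₃ = 97·5·3 = 1455; T₃T₄ = 5·3·5 = 75.
Length 3: T₁..T₃: k=1: 0+1455+2·97·3=2037; k=2: 970+0+2·5·3=1000 → min 1000 | T₂..T₄: k=2: 0+75+97·5·5=2500; k=3: 1455+0+97·3·5=2910 → min 2500.
Length 4: T₁..T₄: k=1: 0+2500+2·97·5=3470; k=2: 970+75+2·5·5=1095; k=3: 1000+0+2·3·5=1030 → min 1030.
Optimal parenthesization: (((T₁·T₂)·T₃)·T₄) with cost 1030.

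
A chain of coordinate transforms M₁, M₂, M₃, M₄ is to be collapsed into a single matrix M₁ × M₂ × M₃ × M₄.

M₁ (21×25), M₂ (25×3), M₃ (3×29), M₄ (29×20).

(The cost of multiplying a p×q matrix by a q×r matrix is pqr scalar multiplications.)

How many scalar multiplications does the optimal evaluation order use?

Adjacent pairs: M₁M₂ = 21·25·3 = 1575; M₂M₃ = 25·3·29 = 2175; M₃M₄ = 3·29·20 = 1740.
Length 3: M₁..M₃: k=1: 0+2175+21·25·29=17400; k=2: 1575+0+21·3·29=3402 → min 3402 | M₂..M₄: k=2: 0+1740+25·3·20=3240; k=3: 2175+0+25·29·20=16675 → min 3240.
Length 4: M₁..M₄: k=1: 0+3240+21·25·20=13740; k=2: 1575+1740+21·3·20=4575; k=3: 3402+0+21·29·20=15582 → min 4575.
Optimal order: ((M₁ × M₂) × (M₃ × M₄)) with cost 4575.

4575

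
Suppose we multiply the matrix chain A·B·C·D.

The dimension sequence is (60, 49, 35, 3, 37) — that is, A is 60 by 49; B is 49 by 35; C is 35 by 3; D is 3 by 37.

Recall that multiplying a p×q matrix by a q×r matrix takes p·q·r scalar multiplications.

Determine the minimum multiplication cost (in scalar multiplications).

Adjacent pairs: AB = 60·49·35 = 102900; BC = 49·35·3 = 5145; CD = 35·3·37 = 3885.
Length 3: A..C: k=1: 0+5145+60·49·3=13965; k=2: 102900+0+60·35·3=109200 → min 13965 | B..D: k=2: 0+3885+49·35·37=67340; k=3: 5145+0+49·3·37=10584 → min 10584.
Length 4: A..D: k=1: 0+10584+60·49·37=119364; k=2: 102900+3885+60·35·37=184485; k=3: 13965+0+60·3·37=20625 → min 20625.
Optimal order: ((A·(B·C))·D) with cost 20625.

20625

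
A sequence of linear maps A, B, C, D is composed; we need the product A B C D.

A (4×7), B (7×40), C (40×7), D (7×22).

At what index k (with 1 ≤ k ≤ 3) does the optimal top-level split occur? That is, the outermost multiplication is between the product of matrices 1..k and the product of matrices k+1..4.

3

Adjacent pairs: AB = 4·7·40 = 1120; BC = 7·40·7 = 1960; CD = 40·7·22 = 6160.
Length 3: A..C: k=1: 0+1960+4·7·7=2156; k=2: 1120+0+4·40·7=2240 → min 2156 | B..D: k=2: 0+6160+7·40·22=12320; k=3: 1960+0+7·7·22=3038 → min 3038.
Top-level splits: k=1: (A..A)·(B..D) → 0+3038+4·7·22 = 3654; k=2: (A..B)·(C..D) → 1120+6160+4·40·22 = 10800; k=3: (A..C)·(D..D) → 2156+0+4·7·22 = 2772.
Best split is after C, i.e. k = 3.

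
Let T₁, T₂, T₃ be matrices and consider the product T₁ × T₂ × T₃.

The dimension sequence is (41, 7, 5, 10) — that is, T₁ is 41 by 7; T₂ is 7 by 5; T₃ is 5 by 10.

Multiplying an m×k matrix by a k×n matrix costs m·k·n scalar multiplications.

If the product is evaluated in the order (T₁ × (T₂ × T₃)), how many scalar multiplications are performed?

3220

(T₂ × T₃): 7×5 by 5×10 → 7×10, cost 7·5·10 = 350
(T₁ × (T₂ × T₃)): 41×7 by 7×10 → 41×10, cost 41·7·10 = 2870; cumulative 3220
Total: 3220 scalar multiplications.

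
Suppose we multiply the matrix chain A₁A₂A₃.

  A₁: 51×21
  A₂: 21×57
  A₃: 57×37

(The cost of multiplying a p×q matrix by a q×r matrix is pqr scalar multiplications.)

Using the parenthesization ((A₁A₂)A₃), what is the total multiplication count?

(A₁A₂): 51×21 by 21×57 → 51×57, cost 51·21·57 = 61047
((A₁A₂)A₃): 51×57 by 57×37 → 51×37, cost 51·57·37 = 107559; cumulative 168606
Total: 168606 scalar multiplications.

168606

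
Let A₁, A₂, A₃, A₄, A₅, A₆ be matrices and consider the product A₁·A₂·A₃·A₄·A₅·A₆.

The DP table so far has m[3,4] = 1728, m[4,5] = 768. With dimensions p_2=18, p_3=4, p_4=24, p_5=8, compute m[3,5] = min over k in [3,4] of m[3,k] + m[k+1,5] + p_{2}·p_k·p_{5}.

m[3,5] = min over k∈[3,4] of m[3,k]+m[k+1,5]+p_{2}·p_k·p_{5}.
k=3: 0 + 768 + 18·4·8 = 1344; k=4: 1728 + 0 + 18·24·8 = 5184.
Minimum: 1344 at k=3.

1344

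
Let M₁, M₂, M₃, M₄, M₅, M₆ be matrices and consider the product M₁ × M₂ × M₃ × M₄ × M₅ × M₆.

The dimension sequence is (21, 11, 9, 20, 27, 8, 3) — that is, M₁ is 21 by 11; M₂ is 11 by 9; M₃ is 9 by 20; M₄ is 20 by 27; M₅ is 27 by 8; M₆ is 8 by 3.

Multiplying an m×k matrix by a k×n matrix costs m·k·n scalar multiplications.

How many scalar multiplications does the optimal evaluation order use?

Adjacent pairs: M₁M₂ = 21·11·9 = 2079; M₂M₃ = 11·9·20 = 1980; M₃M₄ = 9·20·27 = 4860; M₄M₅ = 20·27·8 = 4320; M₅M₆ = 27·8·3 = 648.
Length 3: M₁..M₃: k=1: 0+1980+21·11·20=6600; k=2: 2079+0+21·9·20=5859 → min 5859 | M₂..M₄: k=2: 0+4860+11·9·27=7533; k=3: 1980+0+11·20·27=7920 → min 7533 | M₃..M₅: k=3: 0+4320+9·20·8=5760; k=4: 4860+0+9·27·8=6804 → min 5760 | M₄..M₆: k=4: 0+648+20·27·3=2268; k=5: 4320+0+20·8·3=4800 → min 2268.
Length 4: M₁..M₄: k=1: 0+7533+21·11·27=13770; k=2: 2079+4860+21·9·27=12042; k=3: 5859+0+21·20·27=17199 → min 12042 | M₂..M₅: k=2: 0+5760+11·9·8=6552; k=3: 1980+4320+11·20·8=8060; k=4: 7533+0+11·27·8=9909 → min 6552 | M₃..M₆: k=3: 0+2268+9·20·3=2808; k=4: 4860+648+9·27·3=6237; k=5: 5760+0+9·8·3=5976 → min 2808.
Length 5: M₁..M₅: k=1: 0+6552+21·11·8=8400; k=2: 2079+5760+21·9·8=9351; k=3: 5859+4320+21·20·8=13539; k=4: 12042+0+21·27·8=16578 → min 8400 | M₂..M₆: k=2: 0+2808+11·9·3=3105; k=3: 1980+2268+11·20·3=4908; k=4: 7533+648+11·27·3=9072; k=5: 6552+0+11·8·3=6816 → min 3105.
Length 6: M₁..M₆: k=1: 0+3105+21·11·3=3798; k=2: 2079+2808+21·9·3=5454; k=3: 5859+2268+21·20·3=9387; k=4: 12042+648+21·27·3=14391; k=5: 8400+0+21·8·3=8904 → min 3798.
Optimal order: (M₁ × (M₂ × (M₃ × (M₄ × (M₅ × M₆))))) with cost 3798.

3798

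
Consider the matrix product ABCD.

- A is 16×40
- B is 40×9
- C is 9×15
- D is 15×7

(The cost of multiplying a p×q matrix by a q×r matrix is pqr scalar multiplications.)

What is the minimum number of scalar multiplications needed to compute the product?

Adjacent pairs: AB = 16·40·9 = 5760; BC = 40·9·15 = 5400; CD = 9·15·7 = 945.
Length 3: A..C: k=1: 0+5400+16·40·15=15000; k=2: 5760+0+16·9·15=7920 → min 7920 | B..D: k=2: 0+945+40·9·7=3465; k=3: 5400+0+40·15·7=9600 → min 3465.
Length 4: A..D: k=1: 0+3465+16·40·7=7945; k=2: 5760+945+16·9·7=7713; k=3: 7920+0+16·15·7=9600 → min 7713.
Optimal order: ((AB)(CD)) with cost 7713.

7713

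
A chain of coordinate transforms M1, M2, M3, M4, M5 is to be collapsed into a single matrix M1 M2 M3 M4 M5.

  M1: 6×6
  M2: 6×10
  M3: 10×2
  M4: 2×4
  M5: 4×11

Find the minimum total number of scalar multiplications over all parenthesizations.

412

Adjacent pairs: M1M2 = 6·6·10 = 360; M2M3 = 6·10·2 = 120; M3M4 = 10·2·4 = 80; M4M5 = 2·4·11 = 88.
Length 3: M1..M3: k=1: 0+120+6·6·2=192; k=2: 360+0+6·10·2=480 → min 192 | M2..M4: k=2: 0+80+6·10·4=320; k=3: 120+0+6·2·4=168 → min 168 | M3..M5: k=3: 0+88+10·2·11=308; k=4: 80+0+10·4·11=520 → min 308.
Length 4: M1..M4: k=1: 0+168+6·6·4=312; k=2: 360+80+6·10·4=680; k=3: 192+0+6·2·4=240 → min 240 | M2..M5: k=2: 0+308+6·10·11=968; k=3: 120+88+6·2·11=340; k=4: 168+0+6·4·11=432 → min 340.
Length 5: M1..M5: k=1: 0+340+6·6·11=736; k=2: 360+308+6·10·11=1328; k=3: 192+88+6·2·11=412; k=4: 240+0+6·4·11=504 → min 412.
Optimal order: ((M1 (M2 M3)) (M4 M5)) with cost 412.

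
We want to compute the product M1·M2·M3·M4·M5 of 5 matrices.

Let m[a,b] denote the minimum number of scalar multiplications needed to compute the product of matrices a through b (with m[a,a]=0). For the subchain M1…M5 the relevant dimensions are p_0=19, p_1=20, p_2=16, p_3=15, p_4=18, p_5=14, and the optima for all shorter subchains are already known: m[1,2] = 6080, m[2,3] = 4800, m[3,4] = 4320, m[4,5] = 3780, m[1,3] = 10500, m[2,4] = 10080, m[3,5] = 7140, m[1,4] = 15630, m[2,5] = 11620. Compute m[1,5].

m[1,5] = min over k∈[1,4] of m[1,k]+m[k+1,5]+p_{0}·p_k·p_{5}.
k=1: 0 + 11620 + 19·20·14 = 16940; k=2: 6080 + 7140 + 19·16·14 = 17476; k=3: 10500 + 3780 + 19·15·14 = 18270; k=4: 15630 + 0 + 19·18·14 = 20418.
Minimum: 16940 at k=1.

16940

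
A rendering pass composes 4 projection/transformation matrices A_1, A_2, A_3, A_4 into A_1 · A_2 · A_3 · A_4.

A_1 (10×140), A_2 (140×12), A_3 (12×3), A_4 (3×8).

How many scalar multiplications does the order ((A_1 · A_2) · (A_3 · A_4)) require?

18048

(A_1 · A_2): 10×140 by 140×12 → 10×12, cost 10·140·12 = 16800
(A_3 · A_4): 12×3 by 3×8 → 12×8, cost 12·3·8 = 288
((A_1 · A_2) · (A_3 · A_4)): 10×12 by 12×8 → 10×8, cost 10·12·8 = 960; cumulative 18048
Total: 18048 scalar multiplications.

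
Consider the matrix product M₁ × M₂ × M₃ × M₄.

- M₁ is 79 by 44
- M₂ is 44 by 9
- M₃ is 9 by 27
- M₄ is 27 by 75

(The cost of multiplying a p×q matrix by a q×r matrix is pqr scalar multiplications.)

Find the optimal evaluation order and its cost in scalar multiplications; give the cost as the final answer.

102834

Adjacent pairs: M₁M₂ = 79·44·9 = 31284; M₂M₃ = 44·9·27 = 10692; M₃M₄ = 9·27·75 = 18225.
Length 3: M₁..M₃: k=1: 0+10692+79·44·27=104544; k=2: 31284+0+79·9·27=50481 → min 50481 | M₂..M₄: k=2: 0+18225+44·9·75=47925; k=3: 10692+0+44·27·75=99792 → min 47925.
Length 4: M₁..M₄: k=1: 0+47925+79·44·75=308625; k=2: 31284+18225+79·9·75=102834; k=3: 50481+0+79·27·75=210456 → min 102834.
Optimal parenthesization: ((M₁ × M₂) × (M₃ × M₄)) with cost 102834.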